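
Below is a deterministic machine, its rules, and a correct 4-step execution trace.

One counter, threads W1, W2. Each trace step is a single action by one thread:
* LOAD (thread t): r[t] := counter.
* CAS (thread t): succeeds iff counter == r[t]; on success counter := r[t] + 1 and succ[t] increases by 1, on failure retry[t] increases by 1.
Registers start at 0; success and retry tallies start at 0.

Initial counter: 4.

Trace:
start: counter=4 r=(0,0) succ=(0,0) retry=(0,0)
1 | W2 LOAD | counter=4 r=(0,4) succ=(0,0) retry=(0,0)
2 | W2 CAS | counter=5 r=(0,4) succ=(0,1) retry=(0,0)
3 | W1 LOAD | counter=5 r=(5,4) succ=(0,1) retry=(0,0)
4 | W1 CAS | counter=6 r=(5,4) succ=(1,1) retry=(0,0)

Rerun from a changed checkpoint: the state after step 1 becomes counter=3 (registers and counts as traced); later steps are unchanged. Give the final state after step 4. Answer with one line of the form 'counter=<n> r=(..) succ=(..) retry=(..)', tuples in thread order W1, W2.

state after step 1 := counter=3 r=(0,4) succ=(0,0) retry=(0,0)
2 | W2 CAS | counter=3 r=(0,4) succ=(0,0) retry=(0,1)
3 | W1 LOAD | counter=3 r=(3,4) succ=(0,0) retry=(0,1)
4 | W1 CAS | counter=4 r=(3,4) succ=(1,0) retry=(0,1)

counter=4 r=(3,4) succ=(1,0) retry=(0,1)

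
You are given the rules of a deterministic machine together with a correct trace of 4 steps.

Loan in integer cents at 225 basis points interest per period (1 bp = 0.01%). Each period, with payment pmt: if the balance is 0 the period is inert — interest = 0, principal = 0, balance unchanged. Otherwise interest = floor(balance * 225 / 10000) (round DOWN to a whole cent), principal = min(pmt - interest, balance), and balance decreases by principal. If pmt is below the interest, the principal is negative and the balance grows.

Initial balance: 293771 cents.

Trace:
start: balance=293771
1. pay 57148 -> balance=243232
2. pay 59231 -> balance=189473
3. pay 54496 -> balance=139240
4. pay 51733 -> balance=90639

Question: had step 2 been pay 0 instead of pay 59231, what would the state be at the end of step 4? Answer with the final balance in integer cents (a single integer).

152565

(re-executing from step 2 with the substitution; state before step 2: balance=243232)
2. pay 0 -> balance=248704
3. pay 54496 -> balance=199803
4. pay 51733 -> balance=152565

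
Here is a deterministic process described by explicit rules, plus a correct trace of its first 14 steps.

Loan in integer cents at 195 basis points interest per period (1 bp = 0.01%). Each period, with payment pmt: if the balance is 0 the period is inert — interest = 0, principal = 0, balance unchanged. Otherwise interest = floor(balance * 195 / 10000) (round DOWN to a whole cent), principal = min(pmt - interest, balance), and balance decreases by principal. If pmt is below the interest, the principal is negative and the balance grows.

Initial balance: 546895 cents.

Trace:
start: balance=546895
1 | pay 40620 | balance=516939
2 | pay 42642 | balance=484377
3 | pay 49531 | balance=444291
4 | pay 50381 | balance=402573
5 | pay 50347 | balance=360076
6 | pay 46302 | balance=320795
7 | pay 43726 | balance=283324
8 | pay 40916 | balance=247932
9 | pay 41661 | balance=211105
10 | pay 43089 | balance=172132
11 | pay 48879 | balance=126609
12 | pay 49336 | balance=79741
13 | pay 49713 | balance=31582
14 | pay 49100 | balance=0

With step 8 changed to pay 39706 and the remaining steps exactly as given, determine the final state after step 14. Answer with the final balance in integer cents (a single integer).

0

(re-executing from step 8 with the substitution; state before step 8: balance=283324)
8 | pay 39706 | balance=249142
9 | pay 41661 | balance=212339
10 | pay 43089 | balance=173390
11 | pay 48879 | balance=127892
12 | pay 49336 | balance=81049
13 | pay 49713 | balance=32916
14 | pay 49100 | balance=0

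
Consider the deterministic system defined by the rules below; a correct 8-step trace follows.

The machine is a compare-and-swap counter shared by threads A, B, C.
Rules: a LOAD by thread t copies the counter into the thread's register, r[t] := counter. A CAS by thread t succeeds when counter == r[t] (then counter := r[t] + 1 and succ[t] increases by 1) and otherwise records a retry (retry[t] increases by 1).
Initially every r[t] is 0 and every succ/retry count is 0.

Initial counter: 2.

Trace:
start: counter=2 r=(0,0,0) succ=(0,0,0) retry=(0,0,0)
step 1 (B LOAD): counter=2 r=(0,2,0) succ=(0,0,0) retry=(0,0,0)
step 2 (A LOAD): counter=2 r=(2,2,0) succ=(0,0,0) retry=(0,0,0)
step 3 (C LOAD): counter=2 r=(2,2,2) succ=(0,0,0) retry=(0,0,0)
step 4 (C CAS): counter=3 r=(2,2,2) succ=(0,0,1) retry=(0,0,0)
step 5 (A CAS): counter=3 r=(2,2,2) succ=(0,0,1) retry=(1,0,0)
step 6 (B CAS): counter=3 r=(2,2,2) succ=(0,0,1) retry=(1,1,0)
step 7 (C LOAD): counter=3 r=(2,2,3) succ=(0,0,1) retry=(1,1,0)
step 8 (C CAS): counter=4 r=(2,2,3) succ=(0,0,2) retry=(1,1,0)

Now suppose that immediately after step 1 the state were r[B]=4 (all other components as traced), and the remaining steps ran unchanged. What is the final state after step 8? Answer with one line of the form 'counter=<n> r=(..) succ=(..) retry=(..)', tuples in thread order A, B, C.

counter=4 r=(2,4,3) succ=(0,0,2) retry=(1,1,0)

state after step 1 := counter=2 r=(0,4,0) succ=(0,0,0) retry=(0,0,0)
step 2 (A LOAD): counter=2 r=(2,4,0) succ=(0,0,0) retry=(0,0,0)
step 3 (C LOAD): counter=2 r=(2,4,2) succ=(0,0,0) retry=(0,0,0)
step 4 (C CAS): counter=3 r=(2,4,2) succ=(0,0,1) retry=(0,0,0)
step 5 (A CAS): counter=3 r=(2,4,2) succ=(0,0,1) retry=(1,0,0)
step 6 (B CAS): counter=3 r=(2,4,2) succ=(0,0,1) retry=(1,1,0)
step 7 (C LOAD): counter=3 r=(2,4,3) succ=(0,0,1) retry=(1,1,0)
step 8 (C CAS): counter=4 r=(2,4,3) succ=(0,0,2) retry=(1,1,0)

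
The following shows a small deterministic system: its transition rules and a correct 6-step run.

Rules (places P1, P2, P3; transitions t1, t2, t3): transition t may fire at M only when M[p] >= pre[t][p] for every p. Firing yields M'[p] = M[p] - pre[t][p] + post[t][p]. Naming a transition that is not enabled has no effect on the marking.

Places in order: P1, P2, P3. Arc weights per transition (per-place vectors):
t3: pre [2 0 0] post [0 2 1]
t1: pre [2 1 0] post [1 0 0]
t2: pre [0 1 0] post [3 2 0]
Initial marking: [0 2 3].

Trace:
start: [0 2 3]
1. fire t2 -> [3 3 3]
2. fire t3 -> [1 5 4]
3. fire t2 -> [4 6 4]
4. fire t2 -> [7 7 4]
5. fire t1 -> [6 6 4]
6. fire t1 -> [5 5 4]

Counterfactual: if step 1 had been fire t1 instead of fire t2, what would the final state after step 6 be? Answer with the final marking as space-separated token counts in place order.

4 2 3

(re-executing from step 1 with the substitution; state before step 1: [0 2 3])
1. fire t1 -> [0 2 3]
2. fire t3 -> [0 2 3]
3. fire t2 -> [3 3 3]
4. fire t2 -> [6 4 3]
5. fire t1 -> [5 3 3]
6. fire t1 -> [4 2 3]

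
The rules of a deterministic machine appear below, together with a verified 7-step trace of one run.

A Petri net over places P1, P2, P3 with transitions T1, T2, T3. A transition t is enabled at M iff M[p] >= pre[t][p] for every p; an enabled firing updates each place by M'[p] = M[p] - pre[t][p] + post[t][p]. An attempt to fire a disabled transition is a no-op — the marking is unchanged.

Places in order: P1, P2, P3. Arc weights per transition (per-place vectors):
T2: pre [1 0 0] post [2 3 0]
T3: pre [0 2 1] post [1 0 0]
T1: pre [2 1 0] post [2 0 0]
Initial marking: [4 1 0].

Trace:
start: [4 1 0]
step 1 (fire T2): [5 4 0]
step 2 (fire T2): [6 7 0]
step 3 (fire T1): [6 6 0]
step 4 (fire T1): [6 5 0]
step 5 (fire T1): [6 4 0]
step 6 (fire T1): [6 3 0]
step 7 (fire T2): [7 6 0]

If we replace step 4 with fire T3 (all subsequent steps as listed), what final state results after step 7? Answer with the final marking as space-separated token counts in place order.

7 7 0

(re-executing from step 4 with the substitution; state before step 4: [6 6 0])
step 4 (fire T3): [6 6 0]
step 5 (fire T1): [6 5 0]
step 6 (fire T1): [6 4 0]
step 7 (fire T2): [7 7 0]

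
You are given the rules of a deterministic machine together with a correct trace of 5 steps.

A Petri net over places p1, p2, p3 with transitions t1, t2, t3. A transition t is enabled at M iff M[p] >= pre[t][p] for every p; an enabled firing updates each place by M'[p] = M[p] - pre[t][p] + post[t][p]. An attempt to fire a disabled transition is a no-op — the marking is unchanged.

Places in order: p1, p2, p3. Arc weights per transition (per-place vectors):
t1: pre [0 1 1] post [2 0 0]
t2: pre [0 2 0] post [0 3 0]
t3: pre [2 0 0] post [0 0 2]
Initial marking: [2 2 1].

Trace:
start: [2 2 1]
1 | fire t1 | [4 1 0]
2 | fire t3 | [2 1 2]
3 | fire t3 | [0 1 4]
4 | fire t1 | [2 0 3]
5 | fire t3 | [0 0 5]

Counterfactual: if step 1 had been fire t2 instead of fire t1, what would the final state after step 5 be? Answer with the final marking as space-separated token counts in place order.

0 2 4

(re-executing from step 1 with the substitution; state before step 1: [2 2 1])
1 | fire t2 | [2 3 1]
2 | fire t3 | [0 3 3]
3 | fire t3 | [0 3 3]
4 | fire t1 | [2 2 2]
5 | fire t3 | [0 2 4]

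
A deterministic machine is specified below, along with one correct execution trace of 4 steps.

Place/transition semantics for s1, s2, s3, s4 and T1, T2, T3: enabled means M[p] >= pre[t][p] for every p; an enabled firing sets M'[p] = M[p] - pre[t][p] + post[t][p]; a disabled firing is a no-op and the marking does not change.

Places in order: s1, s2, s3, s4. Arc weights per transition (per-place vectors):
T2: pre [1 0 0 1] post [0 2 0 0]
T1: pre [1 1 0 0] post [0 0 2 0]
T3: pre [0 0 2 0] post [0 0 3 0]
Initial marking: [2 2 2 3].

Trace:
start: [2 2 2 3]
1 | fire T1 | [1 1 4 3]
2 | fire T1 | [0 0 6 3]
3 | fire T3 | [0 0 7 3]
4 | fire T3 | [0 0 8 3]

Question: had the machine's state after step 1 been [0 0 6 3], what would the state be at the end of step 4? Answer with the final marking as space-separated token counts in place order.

0 0 8 3

state after step 1 := [0 0 6 3]
2 | fire T1 | [0 0 6 3]
3 | fire T3 | [0 0 7 3]
4 | fire T3 | [0 0 8 3]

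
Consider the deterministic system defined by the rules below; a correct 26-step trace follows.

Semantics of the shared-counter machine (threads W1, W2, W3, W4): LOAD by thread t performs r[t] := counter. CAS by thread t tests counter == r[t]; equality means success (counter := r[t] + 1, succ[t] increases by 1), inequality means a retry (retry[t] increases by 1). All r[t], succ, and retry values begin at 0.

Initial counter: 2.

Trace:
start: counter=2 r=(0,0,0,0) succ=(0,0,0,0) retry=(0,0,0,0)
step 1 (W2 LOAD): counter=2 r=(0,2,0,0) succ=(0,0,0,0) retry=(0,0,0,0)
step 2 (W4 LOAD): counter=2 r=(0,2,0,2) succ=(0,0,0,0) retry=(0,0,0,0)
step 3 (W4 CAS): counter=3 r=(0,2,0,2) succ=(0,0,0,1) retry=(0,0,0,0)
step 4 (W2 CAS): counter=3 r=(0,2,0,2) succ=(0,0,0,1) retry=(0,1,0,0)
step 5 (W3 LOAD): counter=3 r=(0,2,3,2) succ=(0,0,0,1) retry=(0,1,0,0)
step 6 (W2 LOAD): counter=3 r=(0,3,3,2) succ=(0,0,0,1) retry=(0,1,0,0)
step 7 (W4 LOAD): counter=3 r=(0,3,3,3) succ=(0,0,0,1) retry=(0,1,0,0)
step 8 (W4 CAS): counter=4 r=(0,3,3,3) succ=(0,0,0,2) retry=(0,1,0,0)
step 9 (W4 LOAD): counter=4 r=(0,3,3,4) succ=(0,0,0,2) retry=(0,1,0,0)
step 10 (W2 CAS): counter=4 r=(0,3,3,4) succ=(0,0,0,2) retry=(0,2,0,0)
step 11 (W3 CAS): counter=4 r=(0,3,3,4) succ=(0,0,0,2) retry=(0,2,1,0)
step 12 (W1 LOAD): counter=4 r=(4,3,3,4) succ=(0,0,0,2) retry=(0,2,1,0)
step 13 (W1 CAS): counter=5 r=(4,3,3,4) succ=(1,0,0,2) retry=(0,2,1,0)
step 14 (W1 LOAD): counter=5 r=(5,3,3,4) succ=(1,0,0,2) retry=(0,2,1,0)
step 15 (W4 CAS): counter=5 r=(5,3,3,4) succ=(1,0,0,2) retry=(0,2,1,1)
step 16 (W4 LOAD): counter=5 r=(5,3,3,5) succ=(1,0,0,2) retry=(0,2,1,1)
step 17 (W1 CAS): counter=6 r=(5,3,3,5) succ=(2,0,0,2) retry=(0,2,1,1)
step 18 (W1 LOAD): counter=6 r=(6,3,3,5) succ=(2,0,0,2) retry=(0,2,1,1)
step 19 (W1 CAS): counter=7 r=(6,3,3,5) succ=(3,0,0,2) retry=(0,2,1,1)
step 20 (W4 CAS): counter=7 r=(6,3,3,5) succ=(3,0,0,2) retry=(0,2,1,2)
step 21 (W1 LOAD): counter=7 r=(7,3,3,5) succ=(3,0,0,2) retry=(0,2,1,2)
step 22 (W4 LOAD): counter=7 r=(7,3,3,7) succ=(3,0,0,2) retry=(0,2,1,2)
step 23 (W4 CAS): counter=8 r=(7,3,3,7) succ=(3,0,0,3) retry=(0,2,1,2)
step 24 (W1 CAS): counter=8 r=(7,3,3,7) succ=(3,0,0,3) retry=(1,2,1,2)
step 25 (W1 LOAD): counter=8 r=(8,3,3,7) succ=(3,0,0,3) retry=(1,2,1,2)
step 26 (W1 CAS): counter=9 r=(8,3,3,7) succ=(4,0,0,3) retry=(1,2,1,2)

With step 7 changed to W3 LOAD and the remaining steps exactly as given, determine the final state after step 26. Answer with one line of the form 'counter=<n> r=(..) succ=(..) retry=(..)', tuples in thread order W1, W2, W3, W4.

(re-executing from step 7 with the substitution; state before step 7: counter=3 r=(0,3,3,2) succ=(0,0,0,1) retry=(0,1,0,0))
step 7 (W3 LOAD): counter=3 r=(0,3,3,2) succ=(0,0,0,1) retry=(0,1,0,0)
step 8 (W4 CAS): counter=3 r=(0,3,3,2) succ=(0,0,0,1) retry=(0,1,0,1)
step 9 (W4 LOAD): counter=3 r=(0,3,3,3) succ=(0,0,0,1) retry=(0,1,0,1)
step 10 (W2 CAS): counter=4 r=(0,3,3,3) succ=(0,1,0,1) retry=(0,1,0,1)
step 11 (W3 CAS): counter=4 r=(0,3,3,3) succ=(0,1,0,1) retry=(0,1,1,1)
step 12 (W1 LOAD): counter=4 r=(4,3,3,3) succ=(0,1,0,1) retry=(0,1,1,1)
step 13 (W1 CAS): counter=5 r=(4,3,3,3) succ=(1,1,0,1) retry=(0,1,1,1)
step 14 (W1 LOAD): counter=5 r=(5,3,3,3) succ=(1,1,0,1) retry=(0,1,1,1)
step 15 (W4 CAS): counter=5 r=(5,3,3,3) succ=(1,1,0,1) retry=(0,1,1,2)
step 16 (W4 LOAD): counter=5 r=(5,3,3,5) succ=(1,1,0,1) retry=(0,1,1,2)
step 17 (W1 CAS): counter=6 r=(5,3,3,5) succ=(2,1,0,1) retry=(0,1,1,2)
step 18 (W1 LOAD): counter=6 r=(6,3,3,5) succ=(2,1,0,1) retry=(0,1,1,2)
step 19 (W1 CAS): counter=7 r=(6,3,3,5) succ=(3,1,0,1) retry=(0,1,1,2)
step 20 (W4 CAS): counter=7 r=(6,3,3,5) succ=(3,1,0,1) retry=(0,1,1,3)
step 21 (W1 LOAD): counter=7 r=(7,3,3,5) succ=(3,1,0,1) retry=(0,1,1,3)
step 22 (W4 LOAD): counter=7 r=(7,3,3,7) succ=(3,1,0,1) retry=(0,1,1,3)
step 23 (W4 CAS): counter=8 r=(7,3,3,7) succ=(3,1,0,2) retry=(0,1,1,3)
step 24 (W1 CAS): counter=8 r=(7,3,3,7) succ=(3,1,0,2) retry=(1,1,1,3)
step 25 (W1 LOAD): counter=8 r=(8,3,3,7) succ=(3,1,0,2) retry=(1,1,1,3)
step 26 (W1 CAS): counter=9 r=(8,3,3,7) succ=(4,1,0,2) retry=(1,1,1,3)

counter=9 r=(8,3,3,7) succ=(4,1,0,2) retry=(1,1,1,3)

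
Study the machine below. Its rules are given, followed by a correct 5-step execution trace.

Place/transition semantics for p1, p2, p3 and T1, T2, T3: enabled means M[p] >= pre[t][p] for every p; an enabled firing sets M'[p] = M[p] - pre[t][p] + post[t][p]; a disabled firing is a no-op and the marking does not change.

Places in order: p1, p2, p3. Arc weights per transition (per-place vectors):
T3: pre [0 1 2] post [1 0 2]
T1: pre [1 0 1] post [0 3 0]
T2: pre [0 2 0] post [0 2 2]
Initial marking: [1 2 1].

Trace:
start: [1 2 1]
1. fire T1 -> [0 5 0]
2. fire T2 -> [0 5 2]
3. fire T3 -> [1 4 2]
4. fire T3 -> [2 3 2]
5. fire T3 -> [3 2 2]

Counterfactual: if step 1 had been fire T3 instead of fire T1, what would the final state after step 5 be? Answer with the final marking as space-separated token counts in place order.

(re-executing from step 1 with the substitution; state before step 1: [1 2 1])
1. fire T3 -> [1 2 1]
2. fire T2 -> [1 2 3]
3. fire T3 -> [2 1 3]
4. fire T3 -> [3 0 3]
5. fire T3 -> [3 0 3]

3 0 3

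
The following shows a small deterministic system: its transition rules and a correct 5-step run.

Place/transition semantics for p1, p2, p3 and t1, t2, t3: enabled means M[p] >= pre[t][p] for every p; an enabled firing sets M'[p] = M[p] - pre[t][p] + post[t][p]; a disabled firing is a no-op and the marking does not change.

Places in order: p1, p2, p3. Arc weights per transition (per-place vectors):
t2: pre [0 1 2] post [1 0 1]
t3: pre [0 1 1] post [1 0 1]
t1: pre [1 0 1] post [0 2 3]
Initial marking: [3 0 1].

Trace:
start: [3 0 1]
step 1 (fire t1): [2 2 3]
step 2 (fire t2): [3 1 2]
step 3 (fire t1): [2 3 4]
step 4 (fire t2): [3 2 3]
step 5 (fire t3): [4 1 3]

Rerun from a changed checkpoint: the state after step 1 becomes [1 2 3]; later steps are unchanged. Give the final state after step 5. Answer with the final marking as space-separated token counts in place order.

3 1 3

state after step 1 := [1 2 3]
step 2 (fire t2): [2 1 2]
step 3 (fire t1): [1 3 4]
step 4 (fire t2): [2 2 3]
step 5 (fire t3): [3 1 3]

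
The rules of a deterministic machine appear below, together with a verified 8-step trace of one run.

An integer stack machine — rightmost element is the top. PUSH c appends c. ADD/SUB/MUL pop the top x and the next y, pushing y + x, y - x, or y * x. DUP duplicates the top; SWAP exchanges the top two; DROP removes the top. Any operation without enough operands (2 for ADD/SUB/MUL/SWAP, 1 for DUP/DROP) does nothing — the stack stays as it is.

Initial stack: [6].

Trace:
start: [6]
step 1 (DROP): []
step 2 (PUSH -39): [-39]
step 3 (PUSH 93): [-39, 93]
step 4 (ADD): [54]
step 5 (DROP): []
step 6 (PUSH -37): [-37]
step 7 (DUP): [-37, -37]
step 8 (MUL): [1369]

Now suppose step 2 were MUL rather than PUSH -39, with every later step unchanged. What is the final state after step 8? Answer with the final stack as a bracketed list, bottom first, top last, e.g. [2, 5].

[1369]

(re-executing from step 2 with the substitution; state before step 2: [])
step 2 (MUL): []
step 3 (PUSH 93): [93]
step 4 (ADD): [93]
step 5 (DROP): []
step 6 (PUSH -37): [-37]
step 7 (DUP): [-37, -37]
step 8 (MUL): [1369]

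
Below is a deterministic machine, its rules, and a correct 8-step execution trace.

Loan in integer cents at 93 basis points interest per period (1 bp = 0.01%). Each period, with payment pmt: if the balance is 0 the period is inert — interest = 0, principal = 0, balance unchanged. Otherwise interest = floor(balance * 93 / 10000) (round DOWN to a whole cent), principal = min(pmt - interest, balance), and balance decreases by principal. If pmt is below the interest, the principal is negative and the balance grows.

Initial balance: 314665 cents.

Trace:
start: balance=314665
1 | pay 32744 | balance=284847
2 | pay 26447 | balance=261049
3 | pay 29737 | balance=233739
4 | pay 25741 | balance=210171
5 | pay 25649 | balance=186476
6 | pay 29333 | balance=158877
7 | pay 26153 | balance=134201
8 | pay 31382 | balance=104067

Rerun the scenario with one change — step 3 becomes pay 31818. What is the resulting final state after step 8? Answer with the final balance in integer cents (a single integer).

(re-executing from step 3 with the substitution; state before step 3: balance=261049)
3 | pay 31818 | balance=231658
4 | pay 25741 | balance=208071
5 | pay 25649 | balance=184357
6 | pay 29333 | balance=156738
7 | pay 26153 | balance=132042
8 | pay 31382 | balance=101887

101887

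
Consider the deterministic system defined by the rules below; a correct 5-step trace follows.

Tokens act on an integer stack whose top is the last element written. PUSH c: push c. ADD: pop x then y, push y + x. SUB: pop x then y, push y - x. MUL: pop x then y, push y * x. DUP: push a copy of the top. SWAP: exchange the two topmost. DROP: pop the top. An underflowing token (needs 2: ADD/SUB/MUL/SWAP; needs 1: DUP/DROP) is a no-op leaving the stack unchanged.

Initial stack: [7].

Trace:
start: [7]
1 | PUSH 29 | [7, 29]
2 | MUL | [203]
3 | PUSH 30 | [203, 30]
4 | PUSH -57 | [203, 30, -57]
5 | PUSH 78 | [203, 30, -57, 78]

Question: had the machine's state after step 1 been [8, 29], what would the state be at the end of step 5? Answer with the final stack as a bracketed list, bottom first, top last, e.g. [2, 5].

[232, 30, -57, 78]

state after step 1 := [8, 29]
2 | MUL | [232]
3 | PUSH 30 | [232, 30]
4 | PUSH -57 | [232, 30, -57]
5 | PUSH 78 | [232, 30, -57, 78]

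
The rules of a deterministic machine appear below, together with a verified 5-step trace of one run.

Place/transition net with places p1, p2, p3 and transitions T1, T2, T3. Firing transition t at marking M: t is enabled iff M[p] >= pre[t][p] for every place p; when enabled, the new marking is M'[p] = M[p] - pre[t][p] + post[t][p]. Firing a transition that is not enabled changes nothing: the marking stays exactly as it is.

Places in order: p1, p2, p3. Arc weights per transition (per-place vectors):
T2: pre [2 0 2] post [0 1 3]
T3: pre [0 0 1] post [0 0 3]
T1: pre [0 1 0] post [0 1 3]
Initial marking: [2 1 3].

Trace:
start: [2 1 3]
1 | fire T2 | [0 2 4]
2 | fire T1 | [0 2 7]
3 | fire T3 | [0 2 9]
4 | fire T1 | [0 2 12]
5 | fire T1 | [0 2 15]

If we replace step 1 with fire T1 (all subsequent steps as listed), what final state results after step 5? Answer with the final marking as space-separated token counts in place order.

2 1 17

(re-executing from step 1 with the substitution; state before step 1: [2 1 3])
1 | fire T1 | [2 1 6]
2 | fire T1 | [2 1 9]
3 | fire T3 | [2 1 11]
4 | fire T1 | [2 1 14]
5 | fire T1 | [2 1 17]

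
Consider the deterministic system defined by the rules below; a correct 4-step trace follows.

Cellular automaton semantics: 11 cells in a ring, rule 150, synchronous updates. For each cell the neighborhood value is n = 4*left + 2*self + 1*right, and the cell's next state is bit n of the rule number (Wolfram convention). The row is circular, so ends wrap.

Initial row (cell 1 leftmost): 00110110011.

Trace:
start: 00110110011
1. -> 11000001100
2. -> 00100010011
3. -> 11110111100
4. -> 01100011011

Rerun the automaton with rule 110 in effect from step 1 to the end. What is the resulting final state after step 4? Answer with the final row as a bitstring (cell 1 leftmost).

(re-executing steps 1..4 under rule 110; state before step 1: 00110110011)
1. -> 01111110111
2. -> 11000011101
3. -> 01000110111
4. -> 11001111101

11001111101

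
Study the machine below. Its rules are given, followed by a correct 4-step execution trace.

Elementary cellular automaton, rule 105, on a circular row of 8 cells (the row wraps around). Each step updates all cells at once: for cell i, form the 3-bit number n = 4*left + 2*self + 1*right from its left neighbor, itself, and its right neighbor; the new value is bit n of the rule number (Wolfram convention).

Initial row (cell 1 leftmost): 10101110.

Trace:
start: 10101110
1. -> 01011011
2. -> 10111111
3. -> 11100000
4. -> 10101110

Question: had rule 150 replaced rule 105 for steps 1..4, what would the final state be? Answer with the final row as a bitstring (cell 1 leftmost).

10101110

(re-executing steps 1..4 under rule 150; state before step 1: 10101110)
1. -> 10100100
2. -> 10111111
3. -> 00011111
4. -> 10101110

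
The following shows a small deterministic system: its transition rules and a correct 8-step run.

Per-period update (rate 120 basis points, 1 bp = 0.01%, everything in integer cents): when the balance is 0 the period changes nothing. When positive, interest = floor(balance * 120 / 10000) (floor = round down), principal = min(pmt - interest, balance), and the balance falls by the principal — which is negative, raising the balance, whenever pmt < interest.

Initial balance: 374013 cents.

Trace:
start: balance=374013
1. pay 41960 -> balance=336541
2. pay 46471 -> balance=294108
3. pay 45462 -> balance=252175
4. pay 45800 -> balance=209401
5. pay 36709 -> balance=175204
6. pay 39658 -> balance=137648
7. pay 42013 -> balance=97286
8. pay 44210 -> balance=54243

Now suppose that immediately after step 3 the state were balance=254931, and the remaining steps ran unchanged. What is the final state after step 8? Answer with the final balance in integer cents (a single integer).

57170

state after step 3 := balance=254931
4. pay 45800 -> balance=212190
5. pay 36709 -> balance=178027
6. pay 39658 -> balance=140505
7. pay 42013 -> balance=100178
8. pay 44210 -> balance=57170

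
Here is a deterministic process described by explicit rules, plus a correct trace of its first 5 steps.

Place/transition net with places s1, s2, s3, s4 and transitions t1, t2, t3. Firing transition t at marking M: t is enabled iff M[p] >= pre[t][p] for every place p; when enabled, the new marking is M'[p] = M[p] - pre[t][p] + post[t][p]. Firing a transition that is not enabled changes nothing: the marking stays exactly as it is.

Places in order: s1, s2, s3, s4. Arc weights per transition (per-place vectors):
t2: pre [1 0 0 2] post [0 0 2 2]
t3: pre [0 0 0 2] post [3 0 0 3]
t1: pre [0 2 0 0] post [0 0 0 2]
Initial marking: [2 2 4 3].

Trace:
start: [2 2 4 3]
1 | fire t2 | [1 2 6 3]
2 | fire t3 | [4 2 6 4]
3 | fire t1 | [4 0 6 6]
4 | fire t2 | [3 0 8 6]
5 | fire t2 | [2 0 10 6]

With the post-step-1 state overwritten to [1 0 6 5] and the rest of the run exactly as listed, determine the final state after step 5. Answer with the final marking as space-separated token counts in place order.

state after step 1 := [1 0 6 5]
2 | fire t3 | [4 0 6 6]
3 | fire t1 | [4 0 6 6]
4 | fire t2 | [3 0 8 6]
5 | fire t2 | [2 0 10 6]

2 0 10 6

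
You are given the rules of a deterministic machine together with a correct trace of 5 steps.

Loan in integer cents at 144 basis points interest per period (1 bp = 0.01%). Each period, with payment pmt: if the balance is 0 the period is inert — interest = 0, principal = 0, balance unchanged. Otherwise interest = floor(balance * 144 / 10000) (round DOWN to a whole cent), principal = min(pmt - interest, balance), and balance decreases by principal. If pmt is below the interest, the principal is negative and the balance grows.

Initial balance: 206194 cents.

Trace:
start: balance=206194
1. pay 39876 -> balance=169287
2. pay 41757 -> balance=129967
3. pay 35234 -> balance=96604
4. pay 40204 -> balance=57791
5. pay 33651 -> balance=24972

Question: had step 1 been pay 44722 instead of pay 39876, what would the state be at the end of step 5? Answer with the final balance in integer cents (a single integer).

(re-executing from step 1 with the substitution; state before step 1: balance=206194)
1. pay 44722 -> balance=164441
2. pay 41757 -> balance=125051
3. pay 35234 -> balance=91617
4. pay 40204 -> balance=52732
5. pay 33651 -> balance=19840

19840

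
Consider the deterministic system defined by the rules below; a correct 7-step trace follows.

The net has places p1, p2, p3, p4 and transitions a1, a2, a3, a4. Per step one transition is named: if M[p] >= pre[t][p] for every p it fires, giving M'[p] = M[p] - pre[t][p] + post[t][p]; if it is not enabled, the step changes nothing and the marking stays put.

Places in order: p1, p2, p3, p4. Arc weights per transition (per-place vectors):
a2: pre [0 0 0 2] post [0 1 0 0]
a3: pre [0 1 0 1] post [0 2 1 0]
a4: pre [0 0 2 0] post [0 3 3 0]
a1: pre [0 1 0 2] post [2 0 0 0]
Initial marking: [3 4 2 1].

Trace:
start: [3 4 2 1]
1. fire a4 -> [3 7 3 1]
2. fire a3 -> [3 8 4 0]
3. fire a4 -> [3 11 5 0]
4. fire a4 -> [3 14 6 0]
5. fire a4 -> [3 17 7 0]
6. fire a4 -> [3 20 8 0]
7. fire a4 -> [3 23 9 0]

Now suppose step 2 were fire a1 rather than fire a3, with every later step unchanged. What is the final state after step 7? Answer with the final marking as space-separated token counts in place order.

3 22 8 1

(re-executing from step 2 with the substitution; state before step 2: [3 7 3 1])
2. fire a1 -> [3 7 3 1]
3. fire a4 -> [3 10 4 1]
4. fire a4 -> [3 13 5 1]
5. fire a4 -> [3 16 6 1]
6. fire a4 -> [3 19 7 1]
7. fire a4 -> [3 22 8 1]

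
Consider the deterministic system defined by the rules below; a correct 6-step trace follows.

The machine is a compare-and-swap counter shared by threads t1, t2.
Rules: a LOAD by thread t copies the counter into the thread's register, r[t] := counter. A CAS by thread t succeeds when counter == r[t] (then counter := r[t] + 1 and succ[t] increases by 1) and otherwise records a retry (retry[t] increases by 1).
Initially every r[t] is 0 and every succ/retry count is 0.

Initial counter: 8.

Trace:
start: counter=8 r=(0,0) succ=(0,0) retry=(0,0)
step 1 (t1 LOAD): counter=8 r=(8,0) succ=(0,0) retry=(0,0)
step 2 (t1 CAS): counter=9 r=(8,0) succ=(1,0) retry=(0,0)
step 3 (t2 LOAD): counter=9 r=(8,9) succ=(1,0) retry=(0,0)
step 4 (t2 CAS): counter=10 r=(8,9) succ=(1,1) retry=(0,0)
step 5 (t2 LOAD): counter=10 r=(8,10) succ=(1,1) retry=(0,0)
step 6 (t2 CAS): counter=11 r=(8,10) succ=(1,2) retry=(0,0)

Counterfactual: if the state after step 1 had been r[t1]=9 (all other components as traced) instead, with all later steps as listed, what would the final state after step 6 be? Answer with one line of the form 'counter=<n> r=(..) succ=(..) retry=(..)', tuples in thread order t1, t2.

counter=10 r=(9,9) succ=(0,2) retry=(1,0)

state after step 1 := counter=8 r=(9,0) succ=(0,0) retry=(0,0)
step 2 (t1 CAS): counter=8 r=(9,0) succ=(0,0) retry=(1,0)
step 3 (t2 LOAD): counter=8 r=(9,8) succ=(0,0) retry=(1,0)
step 4 (t2 CAS): counter=9 r=(9,8) succ=(0,1) retry=(1,0)
step 5 (t2 LOAD): counter=9 r=(9,9) succ=(0,1) retry=(1,0)
step 6 (t2 CAS): counter=10 r=(9,9) succ=(0,2) retry=(1,0)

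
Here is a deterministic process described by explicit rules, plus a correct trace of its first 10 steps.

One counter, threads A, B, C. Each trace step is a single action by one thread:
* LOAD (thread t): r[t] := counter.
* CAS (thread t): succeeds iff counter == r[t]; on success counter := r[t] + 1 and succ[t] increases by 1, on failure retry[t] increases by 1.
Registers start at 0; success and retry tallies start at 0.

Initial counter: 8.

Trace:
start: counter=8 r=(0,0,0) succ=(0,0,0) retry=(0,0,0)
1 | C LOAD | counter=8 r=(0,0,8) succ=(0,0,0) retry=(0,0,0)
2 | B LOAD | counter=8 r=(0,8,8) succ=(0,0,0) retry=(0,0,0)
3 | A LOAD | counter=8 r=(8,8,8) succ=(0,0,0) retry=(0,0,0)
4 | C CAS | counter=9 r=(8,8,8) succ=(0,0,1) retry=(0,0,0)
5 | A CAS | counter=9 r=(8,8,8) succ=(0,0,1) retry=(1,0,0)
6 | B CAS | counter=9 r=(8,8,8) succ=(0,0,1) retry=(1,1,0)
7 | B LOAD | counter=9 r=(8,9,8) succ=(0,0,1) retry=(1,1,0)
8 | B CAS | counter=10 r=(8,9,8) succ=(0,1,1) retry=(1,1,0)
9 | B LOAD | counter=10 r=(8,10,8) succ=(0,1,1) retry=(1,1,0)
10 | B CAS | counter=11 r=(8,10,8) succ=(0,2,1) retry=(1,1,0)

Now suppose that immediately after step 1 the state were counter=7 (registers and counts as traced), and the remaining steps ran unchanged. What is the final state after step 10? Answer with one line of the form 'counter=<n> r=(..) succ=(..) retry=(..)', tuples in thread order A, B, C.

counter=10 r=(7,9,8) succ=(1,2,0) retry=(0,1,1)

state after step 1 := counter=7 r=(0,0,8) succ=(0,0,0) retry=(0,0,0)
2 | B LOAD | counter=7 r=(0,7,8) succ=(0,0,0) retry=(0,0,0)
3 | A LOAD | counter=7 r=(7,7,8) succ=(0,0,0) retry=(0,0,0)
4 | C CAS | counter=7 r=(7,7,8) succ=(0,0,0) retry=(0,0,1)
5 | A CAS | counter=8 r=(7,7,8) succ=(1,0,0) retry=(0,0,1)
6 | B CAS | counter=8 r=(7,7,8) succ=(1,0,0) retry=(0,1,1)
7 | B LOAD | counter=8 r=(7,8,8) succ=(1,0,0) retry=(0,1,1)
8 | B CAS | counter=9 r=(7,8,8) succ=(1,1,0) retry=(0,1,1)
9 | B LOAD | counter=9 r=(7,9,8) succ=(1,1,0) retry=(0,1,1)
10 | B CAS | counter=10 r=(7,9,8) succ=(1,2,0) retry=(0,1,1)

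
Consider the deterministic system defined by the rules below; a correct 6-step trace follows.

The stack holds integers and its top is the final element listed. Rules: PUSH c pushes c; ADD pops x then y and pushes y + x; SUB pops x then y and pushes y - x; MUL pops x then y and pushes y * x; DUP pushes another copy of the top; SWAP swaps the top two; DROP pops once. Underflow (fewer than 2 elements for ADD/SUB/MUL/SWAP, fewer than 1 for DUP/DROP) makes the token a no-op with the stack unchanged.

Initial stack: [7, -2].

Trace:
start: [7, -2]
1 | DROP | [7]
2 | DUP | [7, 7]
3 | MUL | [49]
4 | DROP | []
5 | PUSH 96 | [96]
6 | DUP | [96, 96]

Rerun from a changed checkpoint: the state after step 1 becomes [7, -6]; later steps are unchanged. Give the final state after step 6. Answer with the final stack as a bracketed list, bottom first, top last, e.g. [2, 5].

state after step 1 := [7, -6]
2 | DUP | [7, -6, -6]
3 | MUL | [7, 36]
4 | DROP | [7]
5 | PUSH 96 | [7, 96]
6 | DUP | [7, 96, 96]

[7, 96, 96]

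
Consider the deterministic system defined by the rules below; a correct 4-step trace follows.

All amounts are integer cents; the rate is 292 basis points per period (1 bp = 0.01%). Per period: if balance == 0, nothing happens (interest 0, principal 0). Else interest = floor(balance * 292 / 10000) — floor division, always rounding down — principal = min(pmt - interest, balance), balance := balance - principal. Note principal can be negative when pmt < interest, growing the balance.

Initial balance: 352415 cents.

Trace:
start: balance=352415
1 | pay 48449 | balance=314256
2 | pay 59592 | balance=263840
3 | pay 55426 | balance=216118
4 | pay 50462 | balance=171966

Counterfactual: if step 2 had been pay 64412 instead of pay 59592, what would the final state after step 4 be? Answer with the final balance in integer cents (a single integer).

(re-executing from step 2 with the substitution; state before step 2: balance=314256)
2 | pay 64412 | balance=259020
3 | pay 55426 | balance=211157
4 | pay 50462 | balance=166860

166860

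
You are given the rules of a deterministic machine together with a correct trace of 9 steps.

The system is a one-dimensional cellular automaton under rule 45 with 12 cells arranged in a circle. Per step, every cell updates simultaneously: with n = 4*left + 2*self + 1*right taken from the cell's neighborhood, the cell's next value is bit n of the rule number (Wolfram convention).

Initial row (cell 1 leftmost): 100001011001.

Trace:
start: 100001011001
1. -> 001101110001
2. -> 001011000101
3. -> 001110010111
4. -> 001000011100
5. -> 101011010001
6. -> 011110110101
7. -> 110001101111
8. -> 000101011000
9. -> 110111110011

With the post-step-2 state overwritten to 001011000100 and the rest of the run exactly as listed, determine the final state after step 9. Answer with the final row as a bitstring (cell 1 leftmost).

110000010110

state after step 2 := 001011000100
3. -> 101110010101
4. -> 011000011111
5. -> 110011010000
6. -> 100010110110
7. -> 101011101101
8. -> 011110011011
9. -> 110000010110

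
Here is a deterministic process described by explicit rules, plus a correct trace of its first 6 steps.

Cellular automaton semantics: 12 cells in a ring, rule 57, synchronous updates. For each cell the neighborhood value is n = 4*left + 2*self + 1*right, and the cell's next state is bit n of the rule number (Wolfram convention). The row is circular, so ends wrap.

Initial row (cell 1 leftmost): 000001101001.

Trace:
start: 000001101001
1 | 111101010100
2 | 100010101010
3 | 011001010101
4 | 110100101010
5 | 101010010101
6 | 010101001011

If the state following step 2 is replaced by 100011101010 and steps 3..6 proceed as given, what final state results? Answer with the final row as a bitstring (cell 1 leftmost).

010101010011

state after step 2 := 100011101010
3 | 011010010101
4 | 110101001010
5 | 101010100101
6 | 010101010011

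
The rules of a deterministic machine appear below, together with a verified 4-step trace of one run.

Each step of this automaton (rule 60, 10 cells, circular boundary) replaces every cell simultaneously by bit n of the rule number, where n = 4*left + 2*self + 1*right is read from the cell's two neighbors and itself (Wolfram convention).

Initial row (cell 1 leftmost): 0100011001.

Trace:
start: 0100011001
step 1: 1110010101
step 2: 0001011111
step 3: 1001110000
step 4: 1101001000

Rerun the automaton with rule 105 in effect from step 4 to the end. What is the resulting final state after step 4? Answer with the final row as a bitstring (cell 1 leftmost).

0001010110

(re-executing step 4 under rule 105; state before step 4: 1001110000)
step 4: 0001010110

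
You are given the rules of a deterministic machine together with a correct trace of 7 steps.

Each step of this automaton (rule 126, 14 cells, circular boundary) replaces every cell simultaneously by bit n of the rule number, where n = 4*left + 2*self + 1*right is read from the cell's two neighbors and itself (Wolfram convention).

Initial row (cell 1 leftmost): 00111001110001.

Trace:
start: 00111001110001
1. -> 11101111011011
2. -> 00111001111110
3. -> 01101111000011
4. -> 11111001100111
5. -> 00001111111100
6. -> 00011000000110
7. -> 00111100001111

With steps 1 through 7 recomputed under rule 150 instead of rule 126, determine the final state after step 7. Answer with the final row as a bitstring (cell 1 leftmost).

(re-executing steps 1..7 under rule 150; state before step 1: 00111001110001)
1. -> 11010110101011
2. -> 10010000101001
3. -> 01111001101110
4. -> 10110110000101
5. -> 00000001001100
6. -> 00000011110010
7. -> 00000101101111

00000101101111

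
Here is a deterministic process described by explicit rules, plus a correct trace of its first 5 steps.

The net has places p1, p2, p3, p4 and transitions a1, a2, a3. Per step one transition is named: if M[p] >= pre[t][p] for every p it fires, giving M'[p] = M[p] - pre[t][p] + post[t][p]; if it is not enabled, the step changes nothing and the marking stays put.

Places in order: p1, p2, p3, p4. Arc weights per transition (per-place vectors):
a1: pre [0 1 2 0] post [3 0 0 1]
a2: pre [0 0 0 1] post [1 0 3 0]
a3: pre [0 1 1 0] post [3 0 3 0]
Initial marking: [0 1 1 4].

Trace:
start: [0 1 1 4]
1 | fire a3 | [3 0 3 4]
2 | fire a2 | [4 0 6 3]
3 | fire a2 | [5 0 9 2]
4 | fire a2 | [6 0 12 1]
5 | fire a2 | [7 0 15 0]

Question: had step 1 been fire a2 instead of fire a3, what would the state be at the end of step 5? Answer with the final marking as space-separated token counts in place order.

4 1 13 0

(re-executing from step 1 with the substitution; state before step 1: [0 1 1 4])
1 | fire a2 | [1 1 4 3]
2 | fire a2 | [2 1 7 2]
3 | fire a2 | [3 1 10 1]
4 | fire a2 | [4 1 13 0]
5 | fire a2 | [4 1 13 0]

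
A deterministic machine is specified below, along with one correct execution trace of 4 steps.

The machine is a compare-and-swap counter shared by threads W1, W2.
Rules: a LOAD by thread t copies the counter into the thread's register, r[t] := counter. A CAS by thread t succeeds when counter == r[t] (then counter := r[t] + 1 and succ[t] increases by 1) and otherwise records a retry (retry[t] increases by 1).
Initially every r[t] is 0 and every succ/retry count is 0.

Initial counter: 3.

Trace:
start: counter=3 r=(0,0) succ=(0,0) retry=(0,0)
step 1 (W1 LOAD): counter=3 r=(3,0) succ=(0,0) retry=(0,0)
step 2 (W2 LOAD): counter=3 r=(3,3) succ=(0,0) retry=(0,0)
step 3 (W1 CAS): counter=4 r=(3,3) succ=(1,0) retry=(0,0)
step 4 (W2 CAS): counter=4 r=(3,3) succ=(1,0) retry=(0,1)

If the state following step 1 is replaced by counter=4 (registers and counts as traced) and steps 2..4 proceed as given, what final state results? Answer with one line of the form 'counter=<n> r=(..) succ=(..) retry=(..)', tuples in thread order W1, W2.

counter=5 r=(3,4) succ=(0,1) retry=(1,0)

state after step 1 := counter=4 r=(3,0) succ=(0,0) retry=(0,0)
step 2 (W2 LOAD): counter=4 r=(3,4) succ=(0,0) retry=(0,0)
step 3 (W1 CAS): counter=4 r=(3,4) succ=(0,0) retry=(1,0)
step 4 (W2 CAS): counter=5 r=(3,4) succ=(0,1) retry=(1,0)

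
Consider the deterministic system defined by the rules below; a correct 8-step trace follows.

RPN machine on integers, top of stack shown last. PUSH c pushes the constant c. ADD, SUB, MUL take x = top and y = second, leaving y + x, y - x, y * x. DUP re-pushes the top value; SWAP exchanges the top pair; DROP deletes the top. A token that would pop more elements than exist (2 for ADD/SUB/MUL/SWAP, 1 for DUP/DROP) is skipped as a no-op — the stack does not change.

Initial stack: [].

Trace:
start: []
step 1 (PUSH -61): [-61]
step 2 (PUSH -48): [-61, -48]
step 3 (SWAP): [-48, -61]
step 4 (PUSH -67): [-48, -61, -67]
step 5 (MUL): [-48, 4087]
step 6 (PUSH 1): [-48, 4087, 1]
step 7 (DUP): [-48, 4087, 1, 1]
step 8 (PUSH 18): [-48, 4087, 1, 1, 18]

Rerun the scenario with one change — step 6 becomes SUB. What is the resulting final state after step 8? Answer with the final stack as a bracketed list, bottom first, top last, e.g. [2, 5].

(re-executing from step 6 with the substitution; state before step 6: [-48, 4087])
step 6 (SUB): [-4135]
step 7 (DUP): [-4135, -4135]
step 8 (PUSH 18): [-4135, -4135, 18]

[-4135, -4135, 18]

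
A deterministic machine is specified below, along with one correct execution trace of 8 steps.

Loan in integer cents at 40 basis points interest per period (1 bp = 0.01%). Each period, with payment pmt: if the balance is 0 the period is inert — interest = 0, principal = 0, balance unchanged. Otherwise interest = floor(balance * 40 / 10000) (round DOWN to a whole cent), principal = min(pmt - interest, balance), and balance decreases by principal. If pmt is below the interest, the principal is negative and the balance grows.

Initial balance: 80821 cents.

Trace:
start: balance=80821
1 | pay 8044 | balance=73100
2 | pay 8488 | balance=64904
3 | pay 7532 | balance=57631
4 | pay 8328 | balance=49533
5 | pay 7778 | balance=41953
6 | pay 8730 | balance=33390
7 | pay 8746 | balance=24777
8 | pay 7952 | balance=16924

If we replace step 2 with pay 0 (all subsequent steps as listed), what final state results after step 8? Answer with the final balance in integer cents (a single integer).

25618

(re-executing from step 2 with the substitution; state before step 2: balance=73100)
2 | pay 0 | balance=73392
3 | pay 7532 | balance=66153
4 | pay 8328 | balance=58089
5 | pay 7778 | balance=50543
6 | pay 8730 | balance=42015
7 | pay 8746 | balance=33437
8 | pay 7952 | balance=25618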